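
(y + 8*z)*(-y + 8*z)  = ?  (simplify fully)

-y^2 + 64*z^2

Difference of squares with P = 8*z, Q = y.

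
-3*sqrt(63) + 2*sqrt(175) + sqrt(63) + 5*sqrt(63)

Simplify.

19*sqrt(7)

3*sqrt(63) = 9*sqrt(7); 2*sqrt(175) = 10*sqrt(7); sqrt(63) = 3*sqrt(7); 5*sqrt(63) = 15*sqrt(7)
Combine: (-9 + 10 + 3 + 15)·sqrt(7) = 19*sqrt(7)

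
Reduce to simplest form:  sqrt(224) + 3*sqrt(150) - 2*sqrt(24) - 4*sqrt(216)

-13*sqrt(6) + 4*sqrt(14)

sqrt(224) = 4*sqrt(14); 3*sqrt(150) = 15*sqrt(6); 2*sqrt(24) = 4*sqrt(6); 4*sqrt(216) = 24*sqrt(6)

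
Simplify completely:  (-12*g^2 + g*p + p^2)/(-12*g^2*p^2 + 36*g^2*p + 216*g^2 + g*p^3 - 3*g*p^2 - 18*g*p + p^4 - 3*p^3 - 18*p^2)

Factor: -12*g^2 + g*p + p^2 = (-3*g + p)*(4*g + p);  -12*g^2*p^2 + 36*g^2*p + 216*g^2 + g*p^3 - 3*g*p^2 - 18*g*p + p^4 - 3*p^3 - 18*p^2 = (-3*g + p)*(p + 3)*(4*g + p)*(p - 6)
Cancel the common factors (4*g + p), (-3*g + p).

1/(p^2 - 3*p - 18)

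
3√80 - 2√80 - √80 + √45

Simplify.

3*√5

3√80 = 12*√5; 2√80 = 8*√5; √80 = 4*√5; √45 = 3*√5
Combine: (12 - 8 - 4 + 3)·√5 = 3*√5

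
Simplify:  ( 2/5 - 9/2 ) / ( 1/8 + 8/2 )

-164/165

Numerator: 2/5 - 9/2 = -41/10
Denominator: 1/8 + 8/2 = 33/8
Divide: (-41/10) · (8/33) = -164/165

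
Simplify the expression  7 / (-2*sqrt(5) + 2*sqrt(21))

Multiply numerator and denominator by 2*sqrt(5) + 2*sqrt(21).
Denominator becomes 64; numerator becomes 14*sqrt(5) + 14*sqrt(21).

(7*sqrt(5) + 7*sqrt(21))/32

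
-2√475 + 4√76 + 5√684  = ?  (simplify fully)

2√475 = 10*√19; 4√76 = 8*√19; 5√684 = 30*√19
Combine: (-10 + 8 + 30)·√19 = 28*√19

28*√19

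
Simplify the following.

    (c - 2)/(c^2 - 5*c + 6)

1/(c - 3)

Factor: c^2 - 5*c + 6 = (c - 2)*(c - 3)
Cancel the common factor (c - 2).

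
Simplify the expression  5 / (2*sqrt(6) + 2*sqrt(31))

Multiply numerator and denominator by -2*sqrt(31) + 2*sqrt(6).
Denominator becomes -100; numerator becomes -10*sqrt(31) + 10*sqrt(6).

(-sqrt(6) + sqrt(31))/10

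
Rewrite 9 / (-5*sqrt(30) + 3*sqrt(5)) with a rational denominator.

(-15*sqrt(30) - 9*sqrt(5))/235

Multiply numerator and denominator by 3*sqrt(5) + 5*sqrt(30).
Denominator becomes -705; numerator becomes 27*sqrt(5) + 45*sqrt(30).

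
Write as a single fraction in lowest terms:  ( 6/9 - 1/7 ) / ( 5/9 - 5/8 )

-264/35

Numerator: 6/9 - 1/7 = 11/21
Denominator: 5/9 - 5/8 = -5/72
Divide: (11/21) · (-72/5) = -264/35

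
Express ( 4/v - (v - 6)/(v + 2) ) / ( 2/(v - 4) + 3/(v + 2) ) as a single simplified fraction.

Numerator: 4/v - (v - 6)/(v + 2) = (-v² + 10*v + 8)/(v² + 2*v)
Denominator: 2/(v - 4) + 3/(v + 2) = (5*v - 8)/(v² - 2*v - 8)
Divide: ((-v² + 10*v + 8)/(v² + 2*v)) · ((v² - 2*v - 8)/(5*v - 8)) = (-v³ + 14*v² - 32*v - 32)/(5*v² - 8*v)

(-v³ + 14*v² - 32*v - 32)/(5*v² - 8*v)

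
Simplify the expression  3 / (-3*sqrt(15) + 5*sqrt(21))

Multiply numerator and denominator by 3*sqrt(15) + 5*sqrt(21).
Denominator becomes 390; numerator becomes 9*sqrt(15) + 15*sqrt(21).

(3*sqrt(15) + 5*sqrt(21))/130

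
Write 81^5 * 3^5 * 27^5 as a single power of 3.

81^5 = 3^20; 3^5 = 3^5; 27^5 = 3^15
Combine exponents: 3^40

3^40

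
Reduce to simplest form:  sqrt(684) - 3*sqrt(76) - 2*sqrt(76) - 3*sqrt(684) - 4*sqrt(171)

-34*sqrt(19)

sqrt(684) = 6*sqrt(19); 3*sqrt(76) = 6*sqrt(19); 2*sqrt(76) = 4*sqrt(19); 3*sqrt(684) = 18*sqrt(19); 4*sqrt(171) = 12*sqrt(19)
Combine: (6 - 6 - 4 - 18 - 12)·sqrt(19) = -34*sqrt(19)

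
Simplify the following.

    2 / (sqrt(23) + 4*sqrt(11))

(-2*sqrt(23) + 8*sqrt(11))/153

Multiply numerator and denominator by -4*sqrt(11) + sqrt(23).
Denominator becomes -153; numerator becomes -8*sqrt(11) + 2*sqrt(23).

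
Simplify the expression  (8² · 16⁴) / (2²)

8² = 2^6; 16⁴ = 2^16; 2² = 2^2
Combine exponents: 2^20

2^20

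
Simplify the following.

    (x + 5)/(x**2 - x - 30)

Factor: x**2 - x - 30 = (x + 5)*(x - 6)
Cancel the common factor (x + 5).

1/(x - 6)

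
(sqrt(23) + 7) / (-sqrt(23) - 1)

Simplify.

(-3*sqrt(23) - 8)/11

Multiply numerator and denominator by -1 + sqrt(23).
Denominator becomes -22; numerator becomes 16 + 6*sqrt(23).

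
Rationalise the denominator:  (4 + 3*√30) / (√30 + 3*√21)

(-90 - 4*√30 + 12*√21 + 27*√70)/159

Multiply numerator and denominator by -3*√21 + √30.
Denominator becomes -159; numerator becomes -27*√70 - 12*√21 + 4*√30 + 90.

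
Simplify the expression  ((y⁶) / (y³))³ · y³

y^12

Inside the bracket: y³
Raise to the power 3: y⁹
Multiply by y³: add exponents.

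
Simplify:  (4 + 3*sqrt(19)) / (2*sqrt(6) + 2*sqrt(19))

Multiply numerator and denominator by -2*sqrt(6) + 2*sqrt(19).
Denominator becomes 52; numerator becomes -6*sqrt(114) - 8*sqrt(6) + 8*sqrt(19) + 114.

(-3*sqrt(114) - 4*sqrt(6) + 4*sqrt(19) + 57)/26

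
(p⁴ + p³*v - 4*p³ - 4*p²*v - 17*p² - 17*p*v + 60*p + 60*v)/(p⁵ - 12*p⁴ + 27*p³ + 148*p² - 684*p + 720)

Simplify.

(p + v)/(p² - 8*p + 12)

Factor: p⁴ + p³*v - 4*p³ - 4*p²*v - 17*p² - 17*p*v + 60*p + 60*v = (p - 3)·(p - 5)·(p + 4)·(p + v);  p⁵ - 12*p⁴ + 27*p³ + 148*p² - 684*p + 720 = (p - 3)·(p - 6)·(p + 4)·(p - 5)·(p - 2)
Cancel the common factors (p - 5), (p + 4), (p - 3).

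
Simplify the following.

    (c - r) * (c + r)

c^2 - r^2

(c+r)(c-r) = c^2 - r^2.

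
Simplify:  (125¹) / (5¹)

125¹ = 5^3; 5¹ = 5^1
Combine exponents: 5^2

5^2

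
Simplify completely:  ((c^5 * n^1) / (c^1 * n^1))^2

Inside the bracket: c^4
Raise to the power 2: c^8

c^8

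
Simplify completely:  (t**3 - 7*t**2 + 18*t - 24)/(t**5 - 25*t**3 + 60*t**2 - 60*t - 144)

Factor: t**3 - 7*t**2 + 18*t - 24 = (t**2 - 3*t + 6)*(t - 4);  t**5 - 25*t**3 + 60*t**2 - 60*t - 144 = (t**2 - 3*t + 6)*(t - 4)*(t + 1)*(t + 6)
Cancel the common factors (t**2 - 3*t + 6), (t - 4).

1/(t**2 + 7*t + 6)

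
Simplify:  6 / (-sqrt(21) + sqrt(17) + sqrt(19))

Group as (sqrt(17) + sqrt(19)) - sqrt(21); multiply by (sqrt(17) + sqrt(19)) + sqrt(21), then rationalise the remaining surd.

(-90*sqrt(21) + 114*sqrt(19) + 138*sqrt(17) + 12*sqrt(6783))/1067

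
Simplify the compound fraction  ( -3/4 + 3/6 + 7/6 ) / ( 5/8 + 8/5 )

110/267

Numerator: -3/4 + 3/6 + 7/6 = 11/12
Denominator: 5/8 + 8/5 = 89/40
Divide: (11/12) · (40/89) = 110/267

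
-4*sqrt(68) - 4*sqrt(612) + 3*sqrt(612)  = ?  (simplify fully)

4*sqrt(68) = 8*sqrt(17); 4*sqrt(612) = 24*sqrt(17); 3*sqrt(612) = 18*sqrt(17)
Combine: (-8 - 24 + 18)·sqrt(17) = -14*sqrt(17)

-14*sqrt(17)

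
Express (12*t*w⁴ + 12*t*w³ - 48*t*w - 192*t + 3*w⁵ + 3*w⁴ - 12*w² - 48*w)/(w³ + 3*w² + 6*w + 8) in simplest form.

Factor: 12*t*w⁴ + 12*t*w³ - 48*t*w - 192*t + 3*w⁵ + 3*w⁴ - 12*w² - 48*w = 3·(w² + w + 4)·(w + 2)·(4*t + w)·(w - 2);  w³ + 3*w² + 6*w + 8 = (w + 2)·(w² + w + 4)
Cancel the common factors (w² + w + 4), (w + 2).

12*t*w - 24*t + 3*w² - 6*w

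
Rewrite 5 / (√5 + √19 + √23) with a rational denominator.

(-10*√2185 + 5*√23 + 45*√19 + 185*√5)/379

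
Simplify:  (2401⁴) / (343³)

2401⁴ = 7^16; 343³ = 7^9
Combine exponents: 7^7

7^7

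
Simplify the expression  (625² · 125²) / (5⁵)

5^9

625² = 5^8; 125² = 5^6; 5⁵ = 5^5
Combine exponents: 5^9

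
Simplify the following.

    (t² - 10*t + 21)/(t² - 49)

(t - 3)/(t + 7)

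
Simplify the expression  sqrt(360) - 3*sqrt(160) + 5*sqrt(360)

sqrt(360) = 6*sqrt(10); 3*sqrt(160) = 12*sqrt(10); 5*sqrt(360) = 30*sqrt(10)
Combine: (6 - 12 + 30)·sqrt(10) = 24*sqrt(10)

24*sqrt(10)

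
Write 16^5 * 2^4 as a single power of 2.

2^24

16^5 = 2^20; 2^4 = 2^4
Combine exponents: 2^24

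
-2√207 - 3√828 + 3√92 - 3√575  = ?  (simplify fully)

-33*√23

2√207 = 6*√23; 3√828 = 18*√23; 3√92 = 6*√23; 3√575 = 15*√23
Combine: (-6 - 18 + 6 - 15)·√23 = -33*√23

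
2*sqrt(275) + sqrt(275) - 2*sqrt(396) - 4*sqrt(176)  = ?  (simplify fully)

2*sqrt(275) = 10*sqrt(11); sqrt(275) = 5*sqrt(11); 2*sqrt(396) = 12*sqrt(11); 4*sqrt(176) = 16*sqrt(11)
Combine: (10 + 5 - 12 - 16)·sqrt(11) = -13*sqrt(11)

-13*sqrt(11)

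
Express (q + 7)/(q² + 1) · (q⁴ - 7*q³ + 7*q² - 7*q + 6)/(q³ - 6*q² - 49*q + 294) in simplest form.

(q - 1)/(q - 7)

Factor: q⁴ - 7*q³ + 7*q² - 7*q + 6 = (q - 6)·(q² + 1)·(q - 1);  q³ - 6*q² - 49*q + 294 = (q + 7)·(q - 7)·(q - 6)
Cancel the common factors (q² + 1), (q + 7), (q - 6).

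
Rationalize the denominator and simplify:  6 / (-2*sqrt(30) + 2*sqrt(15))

(-sqrt(30) - sqrt(15))/5

Multiply numerator and denominator by 2*sqrt(15) + 2*sqrt(30).
Denominator becomes -60; numerator becomes 12*sqrt(15) + 12*sqrt(30).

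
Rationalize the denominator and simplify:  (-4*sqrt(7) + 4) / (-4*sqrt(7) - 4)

(-sqrt(7) + 4)/3

Multiply numerator and denominator by -4 + 4*sqrt(7).
Denominator becomes -96; numerator becomes -128 + 32*sqrt(7).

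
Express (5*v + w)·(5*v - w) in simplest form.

Difference of squares with P = 5*v, Q = w.

25*v² - w²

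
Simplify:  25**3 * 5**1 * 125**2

5**13

25**3 = 5**6; 5**1 = 5**1; 125**2 = 5**6
Combine exponents: 5**13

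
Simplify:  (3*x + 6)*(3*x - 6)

9*x**2 - 36

Product of conjugates: (P+Q)(P-Q) = P**2 - Q**2.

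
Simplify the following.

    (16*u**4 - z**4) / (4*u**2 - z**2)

4*u**2 + z**2

Difference of fourth powers: factor out (4*u**2 - z**2).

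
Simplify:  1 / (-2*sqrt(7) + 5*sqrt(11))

Multiply numerator and denominator by 2*sqrt(7) + 5*sqrt(11).
Denominator becomes 247; numerator becomes 2*sqrt(7) + 5*sqrt(11).

(2*sqrt(7) + 5*sqrt(11))/247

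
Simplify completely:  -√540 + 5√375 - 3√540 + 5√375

26*√15

√540 = 6*√15; 5√375 = 25*√15; 3√540 = 18*√15; 5√375 = 25*√15
Combine: (-6 + 25 - 18 + 25)·√15 = 26*√15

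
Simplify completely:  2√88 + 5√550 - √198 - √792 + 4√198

2√88 = 4*√22; 5√550 = 25*√22; √198 = 3*√22; √792 = 6*√22; 4√198 = 12*√22
Combine: (4 + 25 - 3 - 6 + 12)·√22 = 32*√22

32*√22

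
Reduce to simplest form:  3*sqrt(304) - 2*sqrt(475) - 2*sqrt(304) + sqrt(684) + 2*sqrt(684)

12*sqrt(19)

3*sqrt(304) = 12*sqrt(19); 2*sqrt(475) = 10*sqrt(19); 2*sqrt(304) = 8*sqrt(19); sqrt(684) = 6*sqrt(19); 2*sqrt(684) = 12*sqrt(19)
Combine: (12 - 10 - 8 + 6 + 12)·sqrt(19) = 12*sqrt(19)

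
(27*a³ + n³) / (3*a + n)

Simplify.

Apply the sum-of-cubes factorisation and cancel (3*a + n).

9*a² - 3*a*n + n²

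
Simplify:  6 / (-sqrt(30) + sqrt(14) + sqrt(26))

Group as (sqrt(14) + sqrt(26)) - sqrt(30); multiply by (sqrt(14) + sqrt(26)) + sqrt(30), then rationalise the remaining surd.

(-5*sqrt(30) + 9*sqrt(26) + 21*sqrt(14) + 2*sqrt(2730))/113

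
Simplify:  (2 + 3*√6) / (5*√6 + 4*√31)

(-45 - 5*√6 + 4*√31 + 6*√186)/173

Multiply numerator and denominator by -4*√31 + 5*√6.
Denominator becomes -346; numerator becomes -12*√186 - 8*√31 + 10*√6 + 90.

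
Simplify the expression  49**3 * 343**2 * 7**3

49**3 = 7**6; 343**2 = 7**6; 7**3 = 7**3
Combine exponents: 7**15

7**15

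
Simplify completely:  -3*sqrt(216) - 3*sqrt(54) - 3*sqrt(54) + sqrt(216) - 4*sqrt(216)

-54*sqrt(6)

3*sqrt(216) = 18*sqrt(6); 3*sqrt(54) = 9*sqrt(6); 3*sqrt(54) = 9*sqrt(6); sqrt(216) = 6*sqrt(6); 4*sqrt(216) = 24*sqrt(6)
Combine: (-18 - 9 - 9 + 6 - 24)·sqrt(6) = -54*sqrt(6)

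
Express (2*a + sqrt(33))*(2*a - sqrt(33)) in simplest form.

Product of conjugates: (P+Q)(P-Q) = P**2 - Q**2.

4*a**2 - 33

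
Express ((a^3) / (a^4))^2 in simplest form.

a^(-2)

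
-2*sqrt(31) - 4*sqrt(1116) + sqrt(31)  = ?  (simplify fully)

-25*sqrt(31)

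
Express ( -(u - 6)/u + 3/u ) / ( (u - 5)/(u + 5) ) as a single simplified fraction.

(-u^2 + 4*u + 45)/(u^2 - 5*u)

Numerator: -(u - 6)/u + 3/u = (-u + 9)/u
Denominator: (u - 5)/(u + 5) = (u - 5)/(u + 5)
Divide: ((-u + 9)/u) · ((u + 5)/(u - 5)) = (-u^2 + 4*u + 45)/(u^2 - 5*u)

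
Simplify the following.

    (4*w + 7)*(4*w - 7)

16*w^2 - 49

(4*w)^2 - (7)^2 = 16*w^2 - 49.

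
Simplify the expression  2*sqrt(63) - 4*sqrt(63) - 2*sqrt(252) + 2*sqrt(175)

2*sqrt(63) = 6*sqrt(7); 4*sqrt(63) = 12*sqrt(7); 2*sqrt(252) = 12*sqrt(7); 2*sqrt(175) = 10*sqrt(7)
Combine: (6 - 12 - 12 + 10)·sqrt(7) = -8*sqrt(7)

-8*sqrt(7)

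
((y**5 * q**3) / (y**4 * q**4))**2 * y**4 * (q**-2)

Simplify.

y**6/q**4

Inside the bracket: y**1 * (q**-1)
Raise to the power 2: y**2 * (q**-2)
Multiply by y**4 * (q**-2): add exponents.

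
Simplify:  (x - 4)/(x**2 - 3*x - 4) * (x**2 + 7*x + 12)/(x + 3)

Factor: x**2 - 3*x - 4 = (x + 1)*(x - 4);  x**2 + 7*x + 12 = (x + 3)*(x + 4)
Cancel the common factors (x - 4), (x + 3).

(x + 4)/(x + 1)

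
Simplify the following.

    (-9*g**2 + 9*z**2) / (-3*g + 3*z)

3*g + 3*z

-9*g**2 + 9*z**2 factors as 9*(-g + z)*(g + z).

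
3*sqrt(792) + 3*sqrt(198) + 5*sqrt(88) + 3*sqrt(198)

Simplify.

46*sqrt(22)

3*sqrt(792) = 18*sqrt(22); 3*sqrt(198) = 9*sqrt(22); 5*sqrt(88) = 10*sqrt(22); 3*sqrt(198) = 9*sqrt(22)
Combine: (18 + 9 + 10 + 9)·sqrt(22) = 46*sqrt(22)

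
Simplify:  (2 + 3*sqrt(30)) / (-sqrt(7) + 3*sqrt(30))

(2*sqrt(7) + 6*sqrt(30) + 3*sqrt(210) + 270)/263

Multiply numerator and denominator by sqrt(7) + 3*sqrt(30).
Denominator becomes 263; numerator becomes 2*sqrt(7) + 6*sqrt(30) + 3*sqrt(210) + 270.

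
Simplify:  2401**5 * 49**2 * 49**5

2401**5 = 7**20; 49**2 = 7**4; 49**5 = 7**10
Combine exponents: 7**34

7**34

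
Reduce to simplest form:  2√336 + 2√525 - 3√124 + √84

2√336 = 8*√21; 2√525 = 10*√21; 3√124 = 6*√31; √84 = 2*√21

-6*√31 + 20*√21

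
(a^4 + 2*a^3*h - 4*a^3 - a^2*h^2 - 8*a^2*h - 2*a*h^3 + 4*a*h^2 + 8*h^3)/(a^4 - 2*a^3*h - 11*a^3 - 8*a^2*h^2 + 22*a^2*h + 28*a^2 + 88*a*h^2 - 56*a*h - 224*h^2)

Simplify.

(a^2 - h^2)/(a^2 - 4*a*h - 7*a + 28*h)

Factor: a^4 + 2*a^3*h - 4*a^3 - a^2*h^2 - 8*a^2*h - 2*a*h^3 + 4*a*h^2 + 8*h^3 = (a + h)*(a - h)*(a - 4)*(a + 2*h);  a^4 - 2*a^3*h - 11*a^3 - 8*a^2*h^2 + 22*a^2*h + 28*a^2 + 88*a*h^2 - 56*a*h - 224*h^2 = (a - 4)*(a + 2*h)*(a - 4*h)*(a - 7)
Cancel the common factors (a + 2*h), (a - 4).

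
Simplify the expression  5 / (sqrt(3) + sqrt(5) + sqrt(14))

Group as (sqrt(5) + sqrt(14)) + sqrt(3); multiply by (sqrt(5) + sqrt(14)) - sqrt(3), then rationalise the remaining surd.

(-5*sqrt(210) - 15*sqrt(14) + 30*sqrt(5) + 40*sqrt(3))/12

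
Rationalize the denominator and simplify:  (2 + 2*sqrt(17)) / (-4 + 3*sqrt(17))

(14*sqrt(17) + 110)/137

Multiply numerator and denominator by -3*sqrt(17) - 4.
Denominator becomes -137; numerator becomes -110 - 14*sqrt(17).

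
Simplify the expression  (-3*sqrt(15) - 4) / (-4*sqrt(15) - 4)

Multiply numerator and denominator by -4 + 4*sqrt(15).
Denominator becomes -224; numerator becomes -164 - 4*sqrt(15).

(sqrt(15) + 41)/56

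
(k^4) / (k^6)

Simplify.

Quotient: (k^-2)

k^(-2)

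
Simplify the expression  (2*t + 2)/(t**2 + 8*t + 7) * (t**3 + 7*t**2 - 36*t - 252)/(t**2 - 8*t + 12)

(2*t + 12)/(t - 2)

Factor: 2*t + 2 = 2*(t + 1);  t**2 + 8*t + 7 = (t + 7)*(t + 1);  t**3 + 7*t**2 - 36*t - 252 = (t + 7)*(t + 6)*(t - 6);  t**2 - 8*t + 12 = (t - 6)*(t - 2)
Cancel the common factors (t + 1), (t - 6), (t + 7).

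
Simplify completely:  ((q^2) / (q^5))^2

q^(-6)

Inside the bracket: (q^-3)
Raise to the power 2: (q^-6)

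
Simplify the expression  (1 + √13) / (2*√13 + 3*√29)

(-26 - 2*√13 + 3*√29 + 3*√377)/209

Multiply numerator and denominator by -3*√29 + 2*√13.
Denominator becomes -209; numerator becomes -3*√377 - 3*√29 + 2*√13 + 26.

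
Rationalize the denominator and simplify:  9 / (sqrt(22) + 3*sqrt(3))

(-9*sqrt(22) + 27*sqrt(3))/5

Multiply numerator and denominator by -3*sqrt(3) + sqrt(22).
Denominator becomes -5; numerator becomes -27*sqrt(3) + 9*sqrt(22).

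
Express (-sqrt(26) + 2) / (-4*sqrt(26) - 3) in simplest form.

(-sqrt(26) + 10)/37

Multiply numerator and denominator by -3 + 4*sqrt(26).
Denominator becomes -407; numerator becomes -110 + 11*sqrt(26).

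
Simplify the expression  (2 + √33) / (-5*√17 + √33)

Multiply numerator and denominator by √33 + 5*√17.
Denominator becomes -392; numerator becomes 2*√33 + 33 + 10*√17 + 5*√561.

(-5*√561 - 10*√17 - 33 - 2*√33)/392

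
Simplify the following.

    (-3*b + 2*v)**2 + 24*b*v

After expansion: 9*b**2 + 12*b*v + 4*v**2 — a perfect-square trinomial.

(3*b + 2*v)**2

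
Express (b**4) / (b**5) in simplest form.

1/b

Quotient: (b**-1)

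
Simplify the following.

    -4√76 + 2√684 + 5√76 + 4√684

38*√19

4√76 = 8*√19; 2√684 = 12*√19; 5√76 = 10*√19; 4√684 = 24*√19
Combine: (-8 + 12 + 10 + 24)·√19 = 38*√19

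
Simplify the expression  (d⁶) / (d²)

Quotient: d⁴

d⁴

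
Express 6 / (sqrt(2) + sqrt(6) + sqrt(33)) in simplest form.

Group as (sqrt(6) + sqrt(33)) + sqrt(2); multiply by (sqrt(6) + sqrt(33)) - sqrt(2), then rationalise the remaining surd.

(-174*sqrt(6) - 222*sqrt(2) + 72*sqrt(11) + 150*sqrt(33))/577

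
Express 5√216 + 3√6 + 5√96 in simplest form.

53*√6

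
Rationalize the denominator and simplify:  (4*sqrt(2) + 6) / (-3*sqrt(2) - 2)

(-5*sqrt(2) - 6)/7

Multiply numerator and denominator by -2 + 3*sqrt(2).
Denominator becomes -14; numerator becomes 12 + 10*sqrt(2).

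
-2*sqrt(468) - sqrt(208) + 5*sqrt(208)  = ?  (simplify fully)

2*sqrt(468) = 12*sqrt(13); sqrt(208) = 4*sqrt(13); 5*sqrt(208) = 20*sqrt(13)
Combine: (-12 - 4 + 20)·sqrt(13) = 4*sqrt(13)

4*sqrt(13)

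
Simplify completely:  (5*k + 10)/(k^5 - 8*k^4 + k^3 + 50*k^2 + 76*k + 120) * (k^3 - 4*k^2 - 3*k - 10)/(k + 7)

5/(k^2 + k - 42)

Factor: 5*k + 10 = 5*(k + 2);  k^5 - 8*k^4 + k^3 + 50*k^2 + 76*k + 120 = (k + 2)*(k - 5)*(k - 6)*(k^2 + k + 2);  k^3 - 4*k^2 - 3*k - 10 = (k - 5)*(k^2 + k + 2)
Cancel the common factors (k^2 + k + 2), (k + 2), (k - 5).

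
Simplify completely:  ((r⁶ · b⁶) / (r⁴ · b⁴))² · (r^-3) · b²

Inside the bracket: r² · b²
Raise to the power 2: r⁴ · b⁴
Multiply by (r^-3) · b²: add exponents.

b⁶*r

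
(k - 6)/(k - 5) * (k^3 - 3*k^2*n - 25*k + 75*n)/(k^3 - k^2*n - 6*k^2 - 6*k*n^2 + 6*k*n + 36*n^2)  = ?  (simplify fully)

Factor: k^3 - 3*k^2*n - 25*k + 75*n = (k + 5)*(k - 5)*(k - 3*n);  k^3 - k^2*n - 6*k^2 - 6*k*n^2 + 6*k*n + 36*n^2 = (k + 2*n)*(k - 6)*(k - 3*n)
Cancel the common factors (k - 3*n), (k - 5), (k - 6).

(k + 5)/(k + 2*n)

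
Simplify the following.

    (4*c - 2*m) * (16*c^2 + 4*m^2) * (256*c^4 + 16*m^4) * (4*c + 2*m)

Pair the conjugate factors: ((4*c)+(2*m))((4*c)-(2*m)) = 16*c^2 - 4*m^2, then repeat with the next factor.

65536*c^8 - 256*m^8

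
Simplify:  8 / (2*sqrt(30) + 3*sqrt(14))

(-8*sqrt(30) + 12*sqrt(14))/3

Multiply numerator and denominator by -2*sqrt(30) + 3*sqrt(14).
Denominator becomes 6; numerator becomes -16*sqrt(30) + 24*sqrt(14).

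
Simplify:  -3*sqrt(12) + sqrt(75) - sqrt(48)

-5*sqrt(3)

3*sqrt(12) = 6*sqrt(3); sqrt(75) = 5*sqrt(3); sqrt(48) = 4*sqrt(3)
Combine: (-6 + 5 - 4)·sqrt(3) = -5*sqrt(3)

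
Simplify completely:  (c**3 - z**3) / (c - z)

c**2 + c*z + z**2

c**3 - z**3 = (c - z)(c**2 + c*z + z**2).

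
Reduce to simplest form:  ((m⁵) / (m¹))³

Inside the bracket: m⁴
Raise to the power 3: m^12

m^12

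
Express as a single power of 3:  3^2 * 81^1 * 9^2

3^10

3^2 = 3^2; 81^1 = 3^4; 9^2 = 3^4
Combine exponents: 3^10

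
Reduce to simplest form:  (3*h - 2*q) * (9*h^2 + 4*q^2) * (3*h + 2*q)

81*h^4 - 16*q^4

Pair the conjugate factors: ((3*h)+(2*q))((3*h)-(2*q)) = 9*h^2 - 4*q^2, then repeat with the next factor.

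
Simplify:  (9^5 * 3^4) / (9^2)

3^10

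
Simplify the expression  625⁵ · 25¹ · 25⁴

625⁵ = 5^20; 25¹ = 5^2; 25⁴ = 5^8
Combine exponents: 5^30

5^30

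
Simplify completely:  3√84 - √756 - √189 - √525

3√84 = 6*√21; √756 = 6*√21; √189 = 3*√21; √525 = 5*√21
Combine: (6 - 6 - 3 - 5)·√21 = -8*√21

-8*√21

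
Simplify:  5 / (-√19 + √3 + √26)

(-25*√19 - 10*√26 + 105*√3 + 5*√1482)/106

Group as (√3 + √26) - √19; multiply by (√3 + √26) + √19, then rationalise the remaining surd.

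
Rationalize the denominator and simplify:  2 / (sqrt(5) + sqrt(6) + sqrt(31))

Group as (sqrt(5) + sqrt(6)) + sqrt(31); multiply by (sqrt(5) + sqrt(6)) - sqrt(31), then rationalise the remaining surd.

(-15*sqrt(6) - 16*sqrt(5) + sqrt(930) + 10*sqrt(31))/70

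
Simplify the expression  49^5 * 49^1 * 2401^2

7^20

49^5 = 7^10; 49^1 = 7^2; 2401^2 = 7^8
Combine exponents: 7^20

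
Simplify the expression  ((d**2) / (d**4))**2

Inside the bracket: (d**-2)
Raise to the power 2: (d**-4)

d**(-4)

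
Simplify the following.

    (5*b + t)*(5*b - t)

25*b**2 - t**2

Product of conjugates: (P+Q)(P-Q) = P**2 - Q**2.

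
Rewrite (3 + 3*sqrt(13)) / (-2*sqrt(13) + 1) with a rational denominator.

(-27 - 3*sqrt(13))/17

Multiply numerator and denominator by 1 + 2*sqrt(13).
Denominator becomes -51; numerator becomes 9*sqrt(13) + 81.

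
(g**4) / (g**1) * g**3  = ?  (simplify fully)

Quotient: g**3
Multiply by g**3: add exponents.

g**6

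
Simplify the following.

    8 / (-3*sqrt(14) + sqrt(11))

(-24*sqrt(14) - 8*sqrt(11))/115

Multiply numerator and denominator by sqrt(11) + 3*sqrt(14).
Denominator becomes -115; numerator becomes 8*sqrt(11) + 24*sqrt(14).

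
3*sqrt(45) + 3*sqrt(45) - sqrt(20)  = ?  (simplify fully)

3*sqrt(45) = 9*sqrt(5); 3*sqrt(45) = 9*sqrt(5); sqrt(20) = 2*sqrt(5)
Combine: (9 + 9 - 2)·sqrt(5) = 16*sqrt(5)

16*sqrt(5)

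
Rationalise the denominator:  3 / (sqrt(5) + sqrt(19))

Multiply numerator and denominator by -sqrt(5) + sqrt(19).
Denominator becomes 14; numerator becomes -3*sqrt(5) + 3*sqrt(19).

(-3*sqrt(5) + 3*sqrt(19))/14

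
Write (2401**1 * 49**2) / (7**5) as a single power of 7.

7**3

2401**1 = 7**4; 49**2 = 7**4; 7**5 = 7**5
Combine exponents: 7**3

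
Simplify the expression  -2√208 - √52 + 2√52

-6*√13

2√208 = 8*√13; √52 = 2*√13; 2√52 = 4*√13
Combine: (-8 - 2 + 4)·√13 = -6*√13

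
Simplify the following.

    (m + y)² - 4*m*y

(m - y)²

Expanding gives m² - 2*m*y + y², a perfect square.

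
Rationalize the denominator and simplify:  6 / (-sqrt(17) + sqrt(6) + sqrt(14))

(-6*sqrt(17) + 18*sqrt(14) + 50*sqrt(6) + 8*sqrt(357))/109

Group as (sqrt(6) + sqrt(14)) - sqrt(17); multiply by (sqrt(6) + sqrt(14)) + sqrt(17), then rationalise the remaining surd.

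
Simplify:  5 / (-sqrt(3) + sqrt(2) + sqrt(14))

(-75*sqrt(2) - 20*sqrt(21) + 65*sqrt(3) + 45*sqrt(14))/57

Group as (sqrt(2) + sqrt(14)) - sqrt(3); multiply by (sqrt(2) + sqrt(14)) + sqrt(3), then rationalise the remaining surd.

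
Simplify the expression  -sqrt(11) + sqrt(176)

3*sqrt(11)

sqrt(11) = sqrt(11); sqrt(176) = 4*sqrt(11)
Combine: (-1 + 4)·sqrt(11) = 3*sqrt(11)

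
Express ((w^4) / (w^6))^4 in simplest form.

Inside the bracket: (w^-2)
Raise to the power 4: (w^-8)

w^(-8)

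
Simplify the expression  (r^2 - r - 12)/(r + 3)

Factor: r^2 - r - 12 = (r + 3)*(r - 4)
Cancel the common factor (r + 3).

r - 4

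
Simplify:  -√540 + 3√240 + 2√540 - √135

√540 = 6*√15; 3√240 = 12*√15; 2√540 = 12*√15; √135 = 3*√15
Combine: (-6 + 12 + 12 - 3)·√15 = 15*√15

15*√15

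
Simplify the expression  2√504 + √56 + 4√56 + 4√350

42*√14

2√504 = 12*√14; √56 = 2*√14; 4√56 = 8*√14; 4√350 = 20*√14
Combine: (12 + 2 + 8 + 20)·√14 = 42*√14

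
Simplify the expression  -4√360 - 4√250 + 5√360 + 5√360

4√360 = 24*√10; 4√250 = 20*√10; 5√360 = 30*√10; 5√360 = 30*√10
Combine: (-24 - 20 + 30 + 30)·√10 = 16*√10

16*√10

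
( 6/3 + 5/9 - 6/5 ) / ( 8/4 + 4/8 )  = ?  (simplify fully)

Numerator: 6/3 + 5/9 - 6/5 = 61/45
Denominator: 8/4 + 4/8 = 5/2
Divide: (61/45) · (2/5) = 122/225

122/225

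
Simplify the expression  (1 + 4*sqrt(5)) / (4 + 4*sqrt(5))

(-3*sqrt(5) + 19)/16

Multiply numerator and denominator by -4*sqrt(5) + 4.
Denominator becomes -64; numerator becomes -76 + 12*sqrt(5).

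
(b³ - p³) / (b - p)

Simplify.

b² + b*p + p²

Apply the difference-of-cubes factorisation and cancel (b - p).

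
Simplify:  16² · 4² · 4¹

16² = 2^8; 4² = 2^4; 4¹ = 2^2
Combine exponents: 2^14

2^14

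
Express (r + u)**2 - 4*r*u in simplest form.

Expand the square and combine the 4*r*u term.

(r - u)**2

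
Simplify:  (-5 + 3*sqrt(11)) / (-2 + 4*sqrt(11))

Multiply numerator and denominator by -4*sqrt(11) - 2.
Denominator becomes -172; numerator becomes -122 + 14*sqrt(11).

(-7*sqrt(11) + 61)/86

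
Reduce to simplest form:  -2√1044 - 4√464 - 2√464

-36*√29

2√1044 = 12*√29; 4√464 = 16*√29; 2√464 = 8*√29
Combine: (-12 - 16 - 8)·√29 = -36*√29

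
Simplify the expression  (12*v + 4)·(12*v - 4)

144*v² - 16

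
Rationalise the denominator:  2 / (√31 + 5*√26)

(-2*√31 + 10*√26)/619

Multiply numerator and denominator by -5*√26 + √31.
Denominator becomes -619; numerator becomes -10*√26 + 2*√31.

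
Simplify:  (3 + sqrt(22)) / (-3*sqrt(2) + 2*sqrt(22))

Multiply numerator and denominator by 3*sqrt(2) + 2*sqrt(22).
Denominator becomes 70; numerator becomes 9*sqrt(2) + 6*sqrt(11) + 6*sqrt(22) + 44.

(9*sqrt(2) + 6*sqrt(11) + 6*sqrt(22) + 44)/70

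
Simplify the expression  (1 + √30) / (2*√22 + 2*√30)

(-2*√165 - √22 + √30 + 30)/16

Multiply numerator and denominator by -2*√22 + 2*√30.
Denominator becomes 32; numerator becomes -4*√165 - 2*√22 + 2*√30 + 60.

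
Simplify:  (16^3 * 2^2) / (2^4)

2^10

16^3 = 2^12; 2^2 = 2^2; 2^4 = 2^4
Combine exponents: 2^10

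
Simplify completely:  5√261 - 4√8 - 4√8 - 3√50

5√261 = 15*√29; 4√8 = 8*√2; 4√8 = 8*√2; 3√50 = 15*√2

-31*√2 + 15*√29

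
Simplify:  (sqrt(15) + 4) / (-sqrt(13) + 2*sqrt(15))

(sqrt(195) + 4*sqrt(13) + 30 + 8*sqrt(15))/47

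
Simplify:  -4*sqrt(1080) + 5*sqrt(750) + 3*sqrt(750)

16*sqrt(30)

4*sqrt(1080) = 24*sqrt(30); 5*sqrt(750) = 25*sqrt(30); 3*sqrt(750) = 15*sqrt(30)
Combine: (-24 + 25 + 15)·sqrt(30) = 16*sqrt(30)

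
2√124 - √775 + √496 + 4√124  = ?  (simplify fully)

11*√31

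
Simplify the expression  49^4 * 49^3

7^14

49^4 = 7^8; 49^3 = 7^6
Combine exponents: 7^14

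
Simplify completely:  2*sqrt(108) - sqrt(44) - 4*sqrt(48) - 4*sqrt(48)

-20*sqrt(3) - 2*sqrt(11)

2*sqrt(108) = 12*sqrt(3); sqrt(44) = 2*sqrt(11); 4*sqrt(48) = 16*sqrt(3); 4*sqrt(48) = 16*sqrt(3)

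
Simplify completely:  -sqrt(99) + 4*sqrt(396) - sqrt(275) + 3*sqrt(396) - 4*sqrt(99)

sqrt(99) = 3*sqrt(11); 4*sqrt(396) = 24*sqrt(11); sqrt(275) = 5*sqrt(11); 3*sqrt(396) = 18*sqrt(11); 4*sqrt(99) = 12*sqrt(11)
Combine: (-3 + 24 - 5 + 18 - 12)·sqrt(11) = 22*sqrt(11)

22*sqrt(11)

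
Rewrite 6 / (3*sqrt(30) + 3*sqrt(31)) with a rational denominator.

Multiply numerator and denominator by -3*sqrt(30) + 3*sqrt(31).
Denominator becomes 9; numerator becomes -18*sqrt(30) + 18*sqrt(31).

-2*sqrt(30) + 2*sqrt(31)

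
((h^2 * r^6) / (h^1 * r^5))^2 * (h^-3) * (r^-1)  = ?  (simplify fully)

r/h

Inside the bracket: h^1 * r^1
Raise to the power 2: h^2 * r^2
Multiply by (h^-3) * (r^-1): add exponents.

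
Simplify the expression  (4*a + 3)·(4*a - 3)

16*a² - 9

Difference of squares with P = 4*a, Q = 3.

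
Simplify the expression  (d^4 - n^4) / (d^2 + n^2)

Difference of fourth powers: factor out (d^2 + n^2).

d^2 - n^2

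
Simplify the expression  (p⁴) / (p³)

Quotient: p¹

p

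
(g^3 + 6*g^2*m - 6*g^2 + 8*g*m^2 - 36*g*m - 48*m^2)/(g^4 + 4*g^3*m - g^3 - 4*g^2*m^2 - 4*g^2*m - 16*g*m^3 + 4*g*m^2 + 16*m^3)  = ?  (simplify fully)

(g - 6)/(g^2 - 2*g*m - g + 2*m)

Factor: g^3 + 6*g^2*m - 6*g^2 + 8*g*m^2 - 36*g*m - 48*m^2 = (g + 4*m)*(g - 6)*(g + 2*m);  g^4 + 4*g^3*m - g^3 - 4*g^2*m^2 - 4*g^2*m - 16*g*m^3 + 4*g*m^2 + 16*m^3 = (g + 4*m)*(g + 2*m)*(g - 2*m)*(g - 1)
Cancel the common factors (g + 4*m), (g + 2*m).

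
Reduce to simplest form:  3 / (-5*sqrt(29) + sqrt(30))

Multiply numerator and denominator by sqrt(30) + 5*sqrt(29).
Denominator becomes -695; numerator becomes 3*sqrt(30) + 15*sqrt(29).

(-15*sqrt(29) - 3*sqrt(30))/695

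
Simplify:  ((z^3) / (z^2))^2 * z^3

z^5

Inside the bracket: z^1
Raise to the power 2: z^2
Multiply by z^3: add exponents.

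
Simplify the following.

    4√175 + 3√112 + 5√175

57*√7

4√175 = 20*√7; 3√112 = 12*√7; 5√175 = 25*√7
Combine: (20 + 12 + 25)·√7 = 57*√7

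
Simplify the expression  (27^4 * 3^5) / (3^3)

27^4 = 3^12; 3^5 = 3^5; 3^3 = 3^3
Combine exponents: 3^14

3^14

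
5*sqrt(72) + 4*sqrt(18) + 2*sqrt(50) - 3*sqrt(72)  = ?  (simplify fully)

34*sqrt(2)

5*sqrt(72) = 30*sqrt(2); 4*sqrt(18) = 12*sqrt(2); 2*sqrt(50) = 10*sqrt(2); 3*sqrt(72) = 18*sqrt(2)
Combine: (30 + 12 + 10 - 18)·sqrt(2) = 34*sqrt(2)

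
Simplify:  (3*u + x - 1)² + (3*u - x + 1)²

18*u² + 2*x² - 4*x + 2

Write as f((3*u),(x - 1)) + f((3*u),-(x - 1)) and expand.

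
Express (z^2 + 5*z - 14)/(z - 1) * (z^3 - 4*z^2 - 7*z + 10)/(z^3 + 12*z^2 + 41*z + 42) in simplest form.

(z^2 - 7*z + 10)/(z + 3)

Factor: z^2 + 5*z - 14 = (z - 2)*(z + 7);  z^3 - 4*z^2 - 7*z + 10 = (z + 2)*(z - 5)*(z - 1);  z^3 + 12*z^2 + 41*z + 42 = (z + 3)*(z + 7)*(z + 2)
Cancel the common factors (z + 7), (z - 1), (z + 2).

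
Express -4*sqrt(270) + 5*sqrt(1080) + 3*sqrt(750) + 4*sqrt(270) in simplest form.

45*sqrt(30)

4*sqrt(270) = 12*sqrt(30); 5*sqrt(1080) = 30*sqrt(30); 3*sqrt(750) = 15*sqrt(30); 4*sqrt(270) = 12*sqrt(30)
Combine: (-12 + 30 + 15 + 12)·sqrt(30) = 45*sqrt(30)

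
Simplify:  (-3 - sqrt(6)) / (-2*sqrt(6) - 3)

(1 + sqrt(6))/5

Multiply numerator and denominator by -3 + 2*sqrt(6).
Denominator becomes -15; numerator becomes -3*sqrt(6) - 3.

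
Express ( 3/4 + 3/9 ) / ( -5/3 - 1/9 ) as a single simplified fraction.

-39/64

Numerator: 3/4 + 3/9 = 13/12
Denominator: -5/3 - 1/9 = -16/9
Divide: (13/12) · (-9/16) = -39/64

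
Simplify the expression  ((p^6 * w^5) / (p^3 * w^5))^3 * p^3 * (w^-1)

Inside the bracket: p^3
Raise to the power 3: p^9
Multiply by p^3 * (w^-1): add exponents.

p^12/w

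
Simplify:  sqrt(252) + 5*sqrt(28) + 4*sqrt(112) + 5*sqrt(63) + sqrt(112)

sqrt(252) = 6*sqrt(7); 5*sqrt(28) = 10*sqrt(7); 4*sqrt(112) = 16*sqrt(7); 5*sqrt(63) = 15*sqrt(7); sqrt(112) = 4*sqrt(7)
Combine: (6 + 10 + 16 + 15 + 4)·sqrt(7) = 51*sqrt(7)

51*sqrt(7)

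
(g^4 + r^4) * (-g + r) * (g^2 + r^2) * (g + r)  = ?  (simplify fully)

-g^8 + r^8

(r+g)(r-g) = -g^2 + r^2; continue pairing.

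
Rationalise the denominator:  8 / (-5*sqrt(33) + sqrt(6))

Multiply numerator and denominator by sqrt(6) + 5*sqrt(33).
Denominator becomes -819; numerator becomes 8*sqrt(6) + 40*sqrt(33).

(-40*sqrt(33) - 8*sqrt(6))/819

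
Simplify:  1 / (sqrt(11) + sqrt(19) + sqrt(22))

Group as (sqrt(11) + sqrt(19)) + sqrt(22); multiply by (sqrt(11) + sqrt(19)) - sqrt(22), then rationalise the remaining surd.

(-11*sqrt(38) + 4*sqrt(22) + 7*sqrt(19) + 15*sqrt(11))/386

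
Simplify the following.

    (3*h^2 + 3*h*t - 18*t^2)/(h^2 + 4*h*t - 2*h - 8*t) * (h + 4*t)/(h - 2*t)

(3*h + 9*t)/(h - 2)

Factor: 3*h^2 + 3*h*t - 18*t^2 = 3*(h - 2*t)*(h + 3*t);  h^2 + 4*h*t - 2*h - 8*t = (h + 4*t)*(h - 2)
Cancel the common factors (h - 2*t), (h + 4*t).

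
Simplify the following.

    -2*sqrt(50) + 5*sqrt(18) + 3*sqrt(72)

2*sqrt(50) = 10*sqrt(2); 5*sqrt(18) = 15*sqrt(2); 3*sqrt(72) = 18*sqrt(2)
Combine: (-10 + 15 + 18)·sqrt(2) = 23*sqrt(2)

23*sqrt(2)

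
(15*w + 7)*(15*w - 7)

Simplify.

225*w^2 - 49

Difference of squares with P = 15*w, Q = 7.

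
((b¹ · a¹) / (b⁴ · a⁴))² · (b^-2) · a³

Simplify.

1/(a³*b⁸)

Inside the bracket: (b^-3) · (a^-3)
Raise to the power 2: (b^-6) · (a^-6)
Multiply by (b^-2) · a³: add exponents.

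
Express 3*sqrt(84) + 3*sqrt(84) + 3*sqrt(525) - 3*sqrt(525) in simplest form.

12*sqrt(21)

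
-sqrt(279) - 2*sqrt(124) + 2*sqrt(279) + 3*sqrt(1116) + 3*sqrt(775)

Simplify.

sqrt(279) = 3*sqrt(31); 2*sqrt(124) = 4*sqrt(31); 2*sqrt(279) = 6*sqrt(31); 3*sqrt(1116) = 18*sqrt(31); 3*sqrt(775) = 15*sqrt(31)
Combine: (-3 - 4 + 6 + 18 + 15)·sqrt(31) = 32*sqrt(31)

32*sqrt(31)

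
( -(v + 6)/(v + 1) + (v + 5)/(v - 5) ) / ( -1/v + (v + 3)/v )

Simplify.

(5*v² + 35*v)/(v³ - 2*v² - 13*v - 10)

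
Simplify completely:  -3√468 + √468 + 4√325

8*√13

3√468 = 18*√13; √468 = 6*√13; 4√325 = 20*√13
Combine: (-18 + 6 + 20)·√13 = 8*√13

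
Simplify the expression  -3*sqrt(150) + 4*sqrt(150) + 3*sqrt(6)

8*sqrt(6)

3*sqrt(150) = 15*sqrt(6); 4*sqrt(150) = 20*sqrt(6); 3*sqrt(6) = 3*sqrt(6)
Combine: (-15 + 20 + 3)·sqrt(6) = 8*sqrt(6)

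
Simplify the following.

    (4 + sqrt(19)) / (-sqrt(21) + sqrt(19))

Multiply numerator and denominator by sqrt(19) + sqrt(21).
Denominator becomes -2; numerator becomes 4*sqrt(19) + 4*sqrt(21) + 19 + sqrt(399).

(-sqrt(399) - 19 - 4*sqrt(21) - 4*sqrt(19))/2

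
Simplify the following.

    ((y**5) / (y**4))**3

y**3

Inside the bracket: y**1
Raise to the power 3: y**3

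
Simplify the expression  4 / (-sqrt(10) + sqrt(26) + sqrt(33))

(-196*sqrt(10) + 12*sqrt(33) + 68*sqrt(26) + 16*sqrt(2145))/1031

Group as (sqrt(26) + sqrt(33)) - sqrt(10); multiply by (sqrt(26) + sqrt(33)) + sqrt(10), then rationalise the remaining surd.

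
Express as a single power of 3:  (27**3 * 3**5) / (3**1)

27**3 = 3**9; 3**5 = 3**5; 3**1 = 3**1
Combine exponents: 3**13

3**13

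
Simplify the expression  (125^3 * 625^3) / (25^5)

5^11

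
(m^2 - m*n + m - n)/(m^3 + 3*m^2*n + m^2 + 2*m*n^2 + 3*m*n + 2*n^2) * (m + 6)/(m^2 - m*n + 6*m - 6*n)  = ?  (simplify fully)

1/(m^2 + 3*m*n + 2*n^2)

Factor: m^2 - m*n + m - n = (m - n)*(m + 1);  m^3 + 3*m^2*n + m^2 + 2*m*n^2 + 3*m*n + 2*n^2 = (m + 1)*(m + n)*(m + 2*n);  m^2 - m*n + 6*m - 6*n = (m - n)*(m + 6)
Cancel the common factors (m + 1), (m + 6), (m - n).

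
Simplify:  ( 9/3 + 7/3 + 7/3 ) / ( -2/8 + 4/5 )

460/33

Numerator: 9/3 + 7/3 + 7/3 = 23/3
Denominator: -2/8 + 4/5 = 11/20
Divide: (23/3) · (20/11) = 460/33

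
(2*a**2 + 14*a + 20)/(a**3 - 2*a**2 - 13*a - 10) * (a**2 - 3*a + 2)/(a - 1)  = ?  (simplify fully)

(2*a**2 + 6*a - 20)/(a**2 - 4*a - 5)

Factor: 2*a**2 + 14*a + 20 = 2*(a + 2)*(a + 5);  a**3 - 2*a**2 - 13*a - 10 = (a - 5)*(a + 2)*(a + 1);  a**2 - 3*a + 2 = (a - 2)*(a - 1)
Cancel the common factors (a - 1), (a + 2).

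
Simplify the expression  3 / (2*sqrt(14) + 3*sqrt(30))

Multiply numerator and denominator by -3*sqrt(30) + 2*sqrt(14).
Denominator becomes -214; numerator becomes -9*sqrt(30) + 6*sqrt(14).

(-6*sqrt(14) + 9*sqrt(30))/214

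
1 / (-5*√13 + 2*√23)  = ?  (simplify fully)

Multiply numerator and denominator by 2*√23 + 5*√13.
Denominator becomes -233; numerator becomes 2*√23 + 5*√13.

(-5*√13 - 2*√23)/233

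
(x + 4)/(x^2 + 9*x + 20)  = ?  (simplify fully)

Factor: x^2 + 9*x + 20 = (x + 4)*(x + 5)
Cancel the common factor (x + 4).

1/(x + 5)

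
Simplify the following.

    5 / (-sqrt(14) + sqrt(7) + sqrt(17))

Group as (sqrt(7) + sqrt(17)) - sqrt(14); multiply by (sqrt(7) + sqrt(17)) + sqrt(14), then rationalise the remaining surd.

(-25*sqrt(14) + 10*sqrt(17) + 60*sqrt(7) + 35*sqrt(34))/188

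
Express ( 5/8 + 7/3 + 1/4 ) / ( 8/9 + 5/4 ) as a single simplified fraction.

3/2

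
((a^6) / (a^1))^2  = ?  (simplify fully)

a^10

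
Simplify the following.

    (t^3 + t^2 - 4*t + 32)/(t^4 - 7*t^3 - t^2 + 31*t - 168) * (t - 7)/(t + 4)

1/(t + 3)

Factor: t^3 + t^2 - 4*t + 32 = (t^2 - 3*t + 8)*(t + 4);  t^4 - 7*t^3 - t^2 + 31*t - 168 = (t + 3)*(t - 7)*(t^2 - 3*t + 8)
Cancel the common factors (t^2 - 3*t + 8), (t + 4), (t - 7).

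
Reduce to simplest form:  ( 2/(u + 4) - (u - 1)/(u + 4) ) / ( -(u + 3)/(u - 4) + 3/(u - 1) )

(u³ - 8*u² + 19*u - 12)/(u³ + 3*u² + 5*u + 36)

Numerator: 2/(u + 4) - (u - 1)/(u + 4) = (-u + 3)/(u + 4)
Denominator: -(u + 3)/(u - 4) + 3/(u - 1) = (-u² + u - 9)/(u² - 5*u + 4)
Divide: ((-u + 3)/(u + 4)) · ((u² - 5*u + 4)/(-u² + u - 9)) = (u³ - 8*u² + 19*u - 12)/(u³ + 3*u² + 5*u + 36)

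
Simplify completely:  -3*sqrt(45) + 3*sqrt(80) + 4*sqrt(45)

15*sqrt(5)

3*sqrt(45) = 9*sqrt(5); 3*sqrt(80) = 12*sqrt(5); 4*sqrt(45) = 12*sqrt(5)
Combine: (-9 + 12 + 12)·sqrt(5) = 15*sqrt(5)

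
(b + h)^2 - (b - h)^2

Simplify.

4*b*h

Write as f(b,h) - f(b,-h) and expand.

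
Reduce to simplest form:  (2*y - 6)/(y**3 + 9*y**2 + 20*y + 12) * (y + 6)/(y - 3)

Factor: 2*y - 6 = 2*(y - 3);  y**3 + 9*y**2 + 20*y + 12 = (y + 2)*(y + 6)*(y + 1)
Cancel the common factors (y + 6), (y - 3).

2/(y**2 + 3*y + 2)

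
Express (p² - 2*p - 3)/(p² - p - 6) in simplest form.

Factor: p² - 2*p - 3 = (p - 3)·(p + 1);  p² - p - 6 = (p - 3)·(p + 2)
Cancel the common factor (p - 3).

(p + 1)/(p + 2)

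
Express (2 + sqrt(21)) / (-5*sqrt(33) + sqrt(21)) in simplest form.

Multiply numerator and denominator by sqrt(21) + 5*sqrt(33).
Denominator becomes -804; numerator becomes 2*sqrt(21) + 21 + 10*sqrt(33) + 15*sqrt(77).

(-15*sqrt(77) - 10*sqrt(33) - 21 - 2*sqrt(21))/804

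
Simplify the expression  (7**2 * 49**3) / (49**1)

7**6

7**2 = 7**2; 49**3 = 7**6; 49**1 = 7**2
Combine exponents: 7**6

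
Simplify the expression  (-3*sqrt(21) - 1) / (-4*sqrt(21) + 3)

(13*sqrt(21) + 255)/327

Multiply numerator and denominator by 3 + 4*sqrt(21).
Denominator becomes -327; numerator becomes -255 - 13*sqrt(21).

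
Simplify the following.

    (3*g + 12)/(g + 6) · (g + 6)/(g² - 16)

Factor: 3*g + 12 = 3·(g + 4);  g² - 16 = (g + 4)·(g - 4)
Cancel the common factors (g + 4), (g + 6).

3/(g - 4)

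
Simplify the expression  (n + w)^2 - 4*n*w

After expansion: n^2 - 2*n*w + w^2 — a perfect-square trinomial.

(n - w)^2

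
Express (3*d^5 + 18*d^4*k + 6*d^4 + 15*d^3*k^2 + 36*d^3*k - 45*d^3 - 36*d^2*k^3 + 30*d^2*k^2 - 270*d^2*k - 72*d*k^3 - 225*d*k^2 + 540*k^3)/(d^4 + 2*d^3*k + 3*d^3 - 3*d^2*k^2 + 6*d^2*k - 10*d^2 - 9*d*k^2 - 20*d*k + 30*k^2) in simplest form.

Factor: 3*d^5 + 18*d^4*k + 6*d^4 + 15*d^3*k^2 + 36*d^3*k - 45*d^3 - 36*d^2*k^3 + 30*d^2*k^2 - 270*d^2*k - 72*d*k^3 - 225*d*k^2 + 540*k^3 = 3*(d - k)*(d + 3*k)*(d + 4*k)*(d + 5)*(d - 3);  d^4 + 2*d^3*k + 3*d^3 - 3*d^2*k^2 + 6*d^2*k - 10*d^2 - 9*d*k^2 - 20*d*k + 30*k^2 = (d - 2)*(d + 3*k)*(d - k)*(d + 5)
Cancel the common factors (d + 3*k), (d - k), (d + 5).

(3*d^2 + 12*d*k - 9*d - 36*k)/(d - 2)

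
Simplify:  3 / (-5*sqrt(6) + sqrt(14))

(-15*sqrt(6) - 3*sqrt(14))/136

Multiply numerator and denominator by sqrt(14) + 5*sqrt(6).
Denominator becomes -136; numerator becomes 3*sqrt(14) + 15*sqrt(6).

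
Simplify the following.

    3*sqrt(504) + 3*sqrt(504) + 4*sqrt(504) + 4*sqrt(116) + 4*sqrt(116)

16*sqrt(29) + 60*sqrt(14)

3*sqrt(504) = 18*sqrt(14); 3*sqrt(504) = 18*sqrt(14); 4*sqrt(504) = 24*sqrt(14); 4*sqrt(116) = 8*sqrt(29); 4*sqrt(116) = 8*sqrt(29)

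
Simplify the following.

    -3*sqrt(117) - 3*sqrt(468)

-27*sqrt(13)

3*sqrt(117) = 9*sqrt(13); 3*sqrt(468) = 18*sqrt(13)
Combine: (-9 - 18)·sqrt(13) = -27*sqrt(13)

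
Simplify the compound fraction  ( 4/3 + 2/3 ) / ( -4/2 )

Numerator: 4/3 + 2/3 = 2
Denominator: -4/2 = -2
Divide: (2) · (-1/2) = -1

-1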